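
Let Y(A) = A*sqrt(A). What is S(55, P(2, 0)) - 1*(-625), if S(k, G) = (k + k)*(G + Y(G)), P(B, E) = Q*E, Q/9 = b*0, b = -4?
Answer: 625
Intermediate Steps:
Q = 0 (Q = 9*(-4*0) = 9*0 = 0)
Y(A) = A**(3/2)
P(B, E) = 0 (P(B, E) = 0*E = 0)
S(k, G) = 2*k*(G + G**(3/2)) (S(k, G) = (k + k)*(G + G**(3/2)) = (2*k)*(G + G**(3/2)) = 2*k*(G + G**(3/2)))
S(55, P(2, 0)) - 1*(-625) = 2*55*(0 + 0**(3/2)) - 1*(-625) = 2*55*(0 + 0) + 625 = 2*55*0 + 625 = 0 + 625 = 625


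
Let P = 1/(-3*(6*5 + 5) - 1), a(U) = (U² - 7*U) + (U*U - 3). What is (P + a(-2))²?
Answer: 4052169/11236 ≈ 360.64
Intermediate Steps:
a(U) = -3 - 7*U + 2*U² (a(U) = (U² - 7*U) + (U² - 3) = (U² - 7*U) + (-3 + U²) = -3 - 7*U + 2*U²)
P = -1/106 (P = 1/(-3*(30 + 5) - 1) = 1/(-3*35 - 1) = 1/(-105 - 1) = 1/(-106) = -1/106 ≈ -0.0094340)
(P + a(-2))² = (-1/106 + (-3 - 7*(-2) + 2*(-2)²))² = (-1/106 + (-3 + 14 + 2*4))² = (-1/106 + (-3 + 14 + 8))² = (-1/106 + 19)² = (2013/106)² = 4052169/11236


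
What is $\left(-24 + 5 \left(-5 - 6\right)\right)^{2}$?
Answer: $6241$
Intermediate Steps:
$\left(-24 + 5 \left(-5 - 6\right)\right)^{2} = \left(-24 + 5 \left(-11\right)\right)^{2} = \left(-24 - 55\right)^{2} = \left(-79\right)^{2} = 6241$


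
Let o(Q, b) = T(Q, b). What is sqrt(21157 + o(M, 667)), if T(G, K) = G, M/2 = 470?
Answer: sqrt(22097) ≈ 148.65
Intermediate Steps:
M = 940 (M = 2*470 = 940)
o(Q, b) = Q
sqrt(21157 + o(M, 667)) = sqrt(21157 + 940) = sqrt(22097)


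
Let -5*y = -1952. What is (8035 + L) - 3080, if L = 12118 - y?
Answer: 83413/5 ≈ 16683.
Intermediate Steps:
y = 1952/5 (y = -1/5*(-1952) = 1952/5 ≈ 390.40)
L = 58638/5 (L = 12118 - 1*1952/5 = 12118 - 1952/5 = 58638/5 ≈ 11728.)
(8035 + L) - 3080 = (8035 + 58638/5) - 3080 = 98813/5 - 3080 = 83413/5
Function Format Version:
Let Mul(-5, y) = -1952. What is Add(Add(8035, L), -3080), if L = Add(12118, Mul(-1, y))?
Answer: Rational(83413, 5) ≈ 16683.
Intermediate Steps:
y = Rational(1952, 5) (y = Mul(Rational(-1, 5), -1952) = Rational(1952, 5) ≈ 390.40)
L = Rational(58638, 5) (L = Add(12118, Mul(-1, Rational(1952, 5))) = Add(12118, Rational(-1952, 5)) = Rational(58638, 5) ≈ 11728.)
Add(Add(8035, L), -3080) = Add(Add(8035, Rational(58638, 5)), -3080) = Add(Rational(98813, 5), -3080) = Rational(83413, 5)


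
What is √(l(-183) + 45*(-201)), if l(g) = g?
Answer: 2*I*√2307 ≈ 96.063*I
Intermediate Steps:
√(l(-183) + 45*(-201)) = √(-183 + 45*(-201)) = √(-183 - 9045) = √(-9228) = 2*I*√2307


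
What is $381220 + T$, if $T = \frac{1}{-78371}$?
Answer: $\frac{29876592619}{78371} \approx 3.8122 \cdot 10^{5}$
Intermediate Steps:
$T = - \frac{1}{78371} \approx -1.276 \cdot 10^{-5}$
$381220 + T = 381220 - \frac{1}{78371} = \frac{29876592619}{78371}$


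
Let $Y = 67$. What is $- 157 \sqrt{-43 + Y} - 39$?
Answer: $-39 - 314 \sqrt{6} \approx -808.14$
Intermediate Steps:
$- 157 \sqrt{-43 + Y} - 39 = - 157 \sqrt{-43 + 67} - 39 = - 157 \sqrt{24} - 39 = - 157 \cdot 2 \sqrt{6} - 39 = - 314 \sqrt{6} - 39 = -39 - 314 \sqrt{6}$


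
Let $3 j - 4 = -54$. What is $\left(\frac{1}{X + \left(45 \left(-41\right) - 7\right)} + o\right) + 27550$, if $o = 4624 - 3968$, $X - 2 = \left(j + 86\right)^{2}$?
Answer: $\frac{750674493}{26614} \approx 28206.0$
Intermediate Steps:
$j = - \frac{50}{3}$ ($j = \frac{4}{3} + \frac{1}{3} \left(-54\right) = \frac{4}{3} - 18 = - \frac{50}{3} \approx -16.667$)
$X = \frac{43282}{9}$ ($X = 2 + \left(- \frac{50}{3} + 86\right)^{2} = 2 + \left(\frac{208}{3}\right)^{2} = 2 + \frac{43264}{9} = \frac{43282}{9} \approx 4809.1$)
$o = 656$ ($o = 4624 - 3968 = 656$)
$\left(\frac{1}{X + \left(45 \left(-41\right) - 7\right)} + o\right) + 27550 = \left(\frac{1}{\frac{43282}{9} + \left(45 \left(-41\right) - 7\right)} + 656\right) + 27550 = \left(\frac{1}{\frac{43282}{9} - 1852} + 656\right) + 27550 = \left(\frac{1}{\frac{26614}{9}} + 656\right) + 27550 = \left(\frac{9}{26614} + 656\right) + 27550 = \frac{17458793}{26614} + 27550 = \frac{750674493}{26614}$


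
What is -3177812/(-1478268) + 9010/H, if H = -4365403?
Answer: 314979791899/146664444591 ≈ 2.1476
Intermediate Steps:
-3177812/(-1478268) + 9010/H = -3177812/(-1478268) + 9010/(-4365403) = -3177812*(-1/1478268) + 9010*(-1/4365403) = 72223/33597 - 9010/4365403 = 314979791899/146664444591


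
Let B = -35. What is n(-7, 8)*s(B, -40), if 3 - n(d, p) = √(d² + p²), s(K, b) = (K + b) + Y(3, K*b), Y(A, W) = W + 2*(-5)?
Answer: 3945 - 1315*√113 ≈ -10034.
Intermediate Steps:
Y(A, W) = -10 + W (Y(A, W) = W - 10 = -10 + W)
s(K, b) = -10 + K + b + K*b (s(K, b) = (K + b) + (-10 + K*b) = -10 + K + b + K*b)
n(d, p) = 3 - √(d² + p²)
n(-7, 8)*s(B, -40) = (3 - √((-7)² + 8²))*(-10 - 35 - 40 - 35*(-40)) = (3 - √(49 + 64))*(-10 - 35 - 40 + 1400) = (3 - √113)*1315 = 3945 - 1315*√113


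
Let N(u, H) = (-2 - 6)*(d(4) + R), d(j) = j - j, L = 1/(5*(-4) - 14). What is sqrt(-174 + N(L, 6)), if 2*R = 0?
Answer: I*sqrt(174) ≈ 13.191*I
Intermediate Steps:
R = 0 (R = (1/2)*0 = 0)
L = -1/34 (L = 1/(-20 - 14) = 1/(-34) = -1/34 ≈ -0.029412)
d(j) = 0
N(u, H) = 0 (N(u, H) = (-2 - 6)*(0 + 0) = -8*0 = 0)
sqrt(-174 + N(L, 6)) = sqrt(-174 + 0) = sqrt(-174) = I*sqrt(174)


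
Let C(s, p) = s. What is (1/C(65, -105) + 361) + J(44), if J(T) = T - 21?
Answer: 24961/65 ≈ 384.02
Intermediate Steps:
J(T) = -21 + T
(1/C(65, -105) + 361) + J(44) = (1/65 + 361) + (-21 + 44) = (1/65 + 361) + 23 = 23466/65 + 23 = 24961/65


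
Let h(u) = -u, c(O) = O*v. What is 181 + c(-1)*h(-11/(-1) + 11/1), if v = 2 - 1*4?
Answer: 137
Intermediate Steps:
v = -2 (v = 2 - 4 = -2)
c(O) = -2*O (c(O) = O*(-2) = -2*O)
181 + c(-1)*h(-11/(-1) + 11/1) = 181 + (-2*(-1))*(-(-11/(-1) + 11/1)) = 181 + 2*(-(-11*(-1) + 11*1)) = 181 + 2*(-(11 + 11)) = 181 + 2*(-1*22) = 181 + 2*(-22) = 181 - 44 = 137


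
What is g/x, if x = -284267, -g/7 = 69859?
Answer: 489013/284267 ≈ 1.7203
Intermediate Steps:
g = -489013 (g = -7*69859 = -489013)
g/x = -489013/(-284267) = -489013*(-1/284267) = 489013/284267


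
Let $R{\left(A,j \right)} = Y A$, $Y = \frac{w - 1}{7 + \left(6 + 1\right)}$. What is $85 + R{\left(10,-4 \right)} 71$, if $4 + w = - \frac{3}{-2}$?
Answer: $- \frac{185}{2} \approx -92.5$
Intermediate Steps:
$w = - \frac{5}{2}$ ($w = -4 - \frac{3}{-2} = -4 - - \frac{3}{2} = -4 + \frac{3}{2} = - \frac{5}{2} \approx -2.5$)
$Y = - \frac{1}{4}$ ($Y = \frac{- \frac{5}{2} - 1}{7 + \left(6 + 1\right)} = - \frac{7}{2 \left(7 + 7\right)} = - \frac{7}{2 \cdot 14} = \left(- \frac{7}{2}\right) \frac{1}{14} = - \frac{1}{4} \approx -0.25$)
$R{\left(A,j \right)} = - \frac{A}{4}$
$85 + R{\left(10,-4 \right)} 71 = 85 + \left(- \frac{1}{4}\right) 10 \cdot 71 = 85 - \frac{355}{2} = - \frac{185}{2}$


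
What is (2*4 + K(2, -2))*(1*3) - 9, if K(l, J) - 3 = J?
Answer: 18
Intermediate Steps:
K(l, J) = 3 + J
(2*4 + K(2, -2))*(1*3) - 9 = (2*4 + (3 - 2))*(1*3) - 9 = (8 + 1)*3 - 9 = 9*3 - 9 = 27 - 9 = 18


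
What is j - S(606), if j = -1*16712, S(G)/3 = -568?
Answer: -15008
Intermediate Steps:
S(G) = -1704 (S(G) = 3*(-568) = -1704)
j = -16712
j - S(606) = -16712 - 1*(-1704) = -16712 + 1704 = -15008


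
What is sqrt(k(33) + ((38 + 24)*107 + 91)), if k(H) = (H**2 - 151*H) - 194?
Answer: 3*sqrt(293) ≈ 51.352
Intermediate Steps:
k(H) = -194 + H**2 - 151*H
sqrt(k(33) + ((38 + 24)*107 + 91)) = sqrt((-194 + 33**2 - 151*33) + ((38 + 24)*107 + 91)) = sqrt((-194 + 1089 - 4983) + (62*107 + 91)) = sqrt(-4088 + (6634 + 91)) = sqrt(-4088 + 6725) = sqrt(2637) = 3*sqrt(293)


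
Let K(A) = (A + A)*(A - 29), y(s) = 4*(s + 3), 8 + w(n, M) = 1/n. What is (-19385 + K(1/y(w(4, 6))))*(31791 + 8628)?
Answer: -282806933139/361 ≈ -7.8340e+8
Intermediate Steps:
w(n, M) = -8 + 1/n
y(s) = 12 + 4*s (y(s) = 4*(3 + s) = 12 + 4*s)
K(A) = 2*A*(-29 + A) (K(A) = (2*A)*(-29 + A) = 2*A*(-29 + A))
(-19385 + K(1/y(w(4, 6))))*(31791 + 8628) = (-19385 + 2*(-29 + 1/(12 + 4*(-8 + 1/4)))/(12 + 4*(-8 + 1/4)))*(31791 + 8628) = (-19385 + 2*(-29 + 1/(12 + 4*(-8 + 1/4)))/(12 + 4*(-8 + 1/4)))*40419 = (-19385 + 2*(-29 + 1/(12 + 4*(-31/4)))/(12 + 4*(-31/4)))*40419 = (-19385 + 2*(-29 + 1/(12 - 31))/(12 - 31))*40419 = (-19385 + 2*(-29 + 1/(-19))/(-19))*40419 = (-19385 + 2*(-1/19)*(-29 - 1/19))*40419 = (-19385 + 2*(-1/19)*(-552/19))*40419 = (-19385 + 1104/361)*40419 = -6996881/361*40419 = -282806933139/361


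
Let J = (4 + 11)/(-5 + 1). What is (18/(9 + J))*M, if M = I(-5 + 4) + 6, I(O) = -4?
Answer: 48/7 ≈ 6.8571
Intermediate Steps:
J = -15/4 (J = 15/(-4) = 15*(-¼) = -15/4 ≈ -3.7500)
M = 2 (M = -4 + 6 = 2)
(18/(9 + J))*M = (18/(9 - 15/4))*2 = (18/(21/4))*2 = ((4/21)*18)*2 = (24/7)*2 = 48/7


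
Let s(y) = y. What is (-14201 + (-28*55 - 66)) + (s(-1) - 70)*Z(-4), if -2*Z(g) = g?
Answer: -15949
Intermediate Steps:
Z(g) = -g/2
(-14201 + (-28*55 - 66)) + (s(-1) - 70)*Z(-4) = (-14201 + (-28*55 - 66)) + (-1 - 70)*(-½*(-4)) = (-14201 + (-1540 - 66)) - 71*2 = (-14201 - 1606) - 142 = -15807 - 142 = -15949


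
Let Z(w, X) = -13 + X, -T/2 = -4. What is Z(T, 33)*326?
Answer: 6520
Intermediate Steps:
T = 8 (T = -2*(-4) = 8)
Z(T, 33)*326 = (-13 + 33)*326 = 20*326 = 6520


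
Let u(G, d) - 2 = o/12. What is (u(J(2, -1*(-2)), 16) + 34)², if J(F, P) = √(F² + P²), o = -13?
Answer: 175561/144 ≈ 1219.2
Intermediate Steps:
u(G, d) = 11/12 (u(G, d) = 2 - 13/12 = 11/12)
(u(J(2, -1*(-2)), 16) + 34)² = (11/12 + 34)² = (419/12)² = 175561/144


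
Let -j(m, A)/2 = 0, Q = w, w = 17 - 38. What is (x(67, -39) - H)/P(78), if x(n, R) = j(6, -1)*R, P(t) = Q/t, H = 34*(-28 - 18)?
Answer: -40664/7 ≈ -5809.1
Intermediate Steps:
w = -21
Q = -21
H = -1564 (H = 34*(-46) = -1564)
j(m, A) = 0 (j(m, A) = -2*0 = 0)
P(t) = -21/t
x(n, R) = 0 (x(n, R) = 0*R = 0)
(x(67, -39) - H)/P(78) = (0 - 1*(-1564))/((-21/78)) = (0 + 1564)/((-21*1/78)) = 1564/(-7/26) = 1564*(-26/7) = -40664/7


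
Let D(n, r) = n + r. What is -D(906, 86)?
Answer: -992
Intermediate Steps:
-D(906, 86) = -(906 + 86) = -1*992 = -992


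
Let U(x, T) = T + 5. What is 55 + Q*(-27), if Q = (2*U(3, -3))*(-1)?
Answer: 163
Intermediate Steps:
U(x, T) = 5 + T
Q = -4 (Q = (2*(5 - 3))*(-1) = (2*2)*(-1) = 4*(-1) = -4)
55 + Q*(-27) = 55 - 4*(-27) = 55 + 108 = 163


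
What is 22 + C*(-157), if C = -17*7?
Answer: 18705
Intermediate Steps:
C = -119
22 + C*(-157) = 22 - 119*(-157) = 22 + 18683 = 18705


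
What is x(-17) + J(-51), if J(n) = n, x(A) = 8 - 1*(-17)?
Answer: -26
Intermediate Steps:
x(A) = 25 (x(A) = 8 + 17 = 25)
x(-17) + J(-51) = 25 - 51 = -26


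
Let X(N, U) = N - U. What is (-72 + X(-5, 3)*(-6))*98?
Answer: -2352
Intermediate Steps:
(-72 + X(-5, 3)*(-6))*98 = (-72 + (-5 - 1*3)*(-6))*98 = (-72 + (-5 - 3)*(-6))*98 = (-72 - 8*(-6))*98 = (-72 + 48)*98 = -24*98 = -2352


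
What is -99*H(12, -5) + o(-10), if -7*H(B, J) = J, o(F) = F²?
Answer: 205/7 ≈ 29.286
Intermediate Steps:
H(B, J) = -J/7
-99*H(12, -5) + o(-10) = -(-99)*(-5)/7 + (-10)² = -99*5/7 + 100 = -495/7 + 100 = 205/7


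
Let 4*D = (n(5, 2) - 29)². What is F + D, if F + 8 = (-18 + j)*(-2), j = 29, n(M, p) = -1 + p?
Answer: 166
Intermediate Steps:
D = 196 (D = ((-1 + 2) - 29)²/4 = (1 - 29)²/4 = (¼)*(-28)² = (¼)*784 = 196)
F = -30 (F = -8 + (-18 + 29)*(-2) = -8 + 11*(-2) = -8 - 22 = -30)
F + D = -30 + 196 = 166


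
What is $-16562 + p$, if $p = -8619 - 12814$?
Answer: $-37995$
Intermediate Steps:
$p = -21433$
$-16562 + p = -16562 - 21433 = -37995$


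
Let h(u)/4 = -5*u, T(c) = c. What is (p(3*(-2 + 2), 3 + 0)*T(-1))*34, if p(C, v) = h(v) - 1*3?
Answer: 2142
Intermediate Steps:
h(u) = -20*u (h(u) = 4*(-5*u) = -20*u)
p(C, v) = -3 - 20*v (p(C, v) = -20*v - 1*3 = -20*v - 3 = -3 - 20*v)
(p(3*(-2 + 2), 3 + 0)*T(-1))*34 = ((-3 - 20*(3 + 0))*(-1))*34 = ((-3 - 20*3)*(-1))*34 = ((-3 - 60)*(-1))*34 = -63*(-1)*34 = 63*34 = 2142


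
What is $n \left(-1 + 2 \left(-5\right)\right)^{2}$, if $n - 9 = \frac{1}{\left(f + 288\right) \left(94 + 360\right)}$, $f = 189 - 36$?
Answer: $\frac{218033167}{200214} \approx 1089.0$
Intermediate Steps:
$f = 153$ ($f = 189 - 36 = 153$)
$n = \frac{1801927}{200214}$ ($n = 9 + \frac{1}{\left(153 + 288\right) \left(94 + 360\right)} = 9 + \frac{1}{441 \cdot 454} = 9 + \frac{1}{200214} = \frac{1801927}{200214} \approx 9.0$)
$n \left(-1 + 2 \left(-5\right)\right)^{2} = \frac{1801927 \left(-1 + 2 \left(-5\right)\right)^{2}}{200214} = \frac{1801927 \left(-1 - 10\right)^{2}}{200214} = \frac{1801927 \left(-11\right)^{2}}{200214} = \frac{1801927}{200214} \cdot 121 = \frac{218033167}{200214}$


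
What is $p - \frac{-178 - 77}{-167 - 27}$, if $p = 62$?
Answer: $\frac{11773}{194} \approx 60.686$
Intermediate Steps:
$p - \frac{-178 - 77}{-167 - 27} = 62 - \frac{-178 - 77}{-167 - 27} = 62 - - \frac{255}{-167 - 27} = 62 - - \frac{255}{-194} = 62 - \left(-255\right) \left(- \frac{1}{194}\right) = 62 - \frac{255}{194} = \frac{11773}{194}$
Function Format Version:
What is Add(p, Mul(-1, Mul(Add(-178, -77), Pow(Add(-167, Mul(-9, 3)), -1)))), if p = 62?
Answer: Rational(11773, 194) ≈ 60.686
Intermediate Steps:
Add(p, Mul(-1, Mul(Add(-178, -77), Pow(Add(-167, Mul(-9, 3)), -1)))) = Add(62, Mul(-1, Mul(Add(-178, -77), Pow(Add(-167, Mul(-9, 3)), -1)))) = Add(62, Mul(-1, Mul(-255, Pow(Add(-167, -27), -1)))) = Add(62, Mul(-1, Mul(-255, Pow(-194, -1)))) = Add(62, Mul(-1, Mul(-255, Rational(-1, 194)))) = Add(62, Mul(-1, Rational(255, 194))) = Add(62, Rational(-255, 194)) = Rational(11773, 194)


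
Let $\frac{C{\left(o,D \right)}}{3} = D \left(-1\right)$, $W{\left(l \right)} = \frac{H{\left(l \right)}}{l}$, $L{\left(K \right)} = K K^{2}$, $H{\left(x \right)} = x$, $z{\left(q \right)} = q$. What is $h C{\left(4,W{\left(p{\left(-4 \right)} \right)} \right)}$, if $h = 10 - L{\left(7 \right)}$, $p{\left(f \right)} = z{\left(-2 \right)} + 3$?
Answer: $999$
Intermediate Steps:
$p{\left(f \right)} = 1$ ($p{\left(f \right)} = -2 + 3 = 1$)
$L{\left(K \right)} = K^{3}$
$W{\left(l \right)} = 1$ ($W{\left(l \right)} = \frac{l}{l} = 1$)
$C{\left(o,D \right)} = - 3 D$ ($C{\left(o,D \right)} = 3 D \left(-1\right) = 3 \left(- D\right) = - 3 D$)
$h = -333$ ($h = 10 - 7^{3} = 10 - 343 = -333$)
$h C{\left(4,W{\left(p{\left(-4 \right)} \right)} \right)} = - 333 \left(\left(-3\right) 1\right) = \left(-333\right) \left(-3\right) = 999$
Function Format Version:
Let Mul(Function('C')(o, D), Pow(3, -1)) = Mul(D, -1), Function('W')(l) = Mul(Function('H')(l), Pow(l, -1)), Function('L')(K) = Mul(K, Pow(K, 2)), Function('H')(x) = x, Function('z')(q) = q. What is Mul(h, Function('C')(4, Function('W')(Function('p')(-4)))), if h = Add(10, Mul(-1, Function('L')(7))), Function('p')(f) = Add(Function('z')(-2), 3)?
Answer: 999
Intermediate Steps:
Function('p')(f) = 1 (Function('p')(f) = Add(-2, 3) = 1)
Function('L')(K) = Pow(K, 3)
Function('W')(l) = 1 (Function('W')(l) = Mul(l, Pow(l, -1)) = 1)
Function('C')(o, D) = Mul(-3, D) (Function('C')(o, D) = Mul(3, Mul(D, -1)) = Mul(3, Mul(-1, D)) = Mul(-3, D))
h = -333 (h = Add(10, Mul(-1, Pow(7, 3))) = Add(10, Mul(-1, 343)) = Add(10, -343) = -333)
Mul(h, Function('C')(4, Function('W')(Function('p')(-4)))) = Mul(-333, Mul(-3, 1)) = Mul(-333, -3) = 999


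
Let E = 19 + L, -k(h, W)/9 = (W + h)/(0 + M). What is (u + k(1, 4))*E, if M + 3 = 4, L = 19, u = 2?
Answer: -1634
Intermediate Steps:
M = 1 (M = -3 + 4 = 1)
k(h, W) = -9*W - 9*h (k(h, W) = -9*(W + h)/(0 + 1) = -9*(W + h)/1 = -9*(W + h) = -9*W - 9*h)
E = 38 (E = 19 + 19 = 38)
(u + k(1, 4))*E = (2 + (-9*4 - 9*1))*38 = (2 + (-36 - 9))*38 = (2 - 45)*38 = -43*38 = -1634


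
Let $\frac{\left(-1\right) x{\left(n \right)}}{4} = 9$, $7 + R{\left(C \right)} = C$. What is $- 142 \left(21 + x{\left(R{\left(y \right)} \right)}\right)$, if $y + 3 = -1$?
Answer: $2130$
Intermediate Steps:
$y = -4$ ($y = -3 - 1 = -4$)
$R{\left(C \right)} = -7 + C$
$x{\left(n \right)} = -36$ ($x{\left(n \right)} = \left(-4\right) 9 = -36$)
$- 142 \left(21 + x{\left(R{\left(y \right)} \right)}\right) = - 142 \left(21 - 36\right) = \left(-142\right) \left(-15\right) = 2130$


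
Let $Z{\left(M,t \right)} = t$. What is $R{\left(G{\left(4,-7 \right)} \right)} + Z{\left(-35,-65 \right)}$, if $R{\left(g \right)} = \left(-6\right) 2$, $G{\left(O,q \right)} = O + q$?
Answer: $-77$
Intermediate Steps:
$R{\left(g \right)} = -12$
$R{\left(G{\left(4,-7 \right)} \right)} + Z{\left(-35,-65 \right)} = -12 - 65 = -77$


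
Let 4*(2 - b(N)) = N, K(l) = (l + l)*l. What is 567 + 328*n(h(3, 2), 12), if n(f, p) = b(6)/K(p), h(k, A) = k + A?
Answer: 40865/72 ≈ 567.57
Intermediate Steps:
K(l) = 2*l² (K(l) = (2*l)*l = 2*l²)
b(N) = 2 - N/4
h(k, A) = A + k
n(f, p) = 1/(4*p²) (n(f, p) = (2 - ¼*6)/((2*p²)) = (2 - 3/2)*(1/(2*p²)) = (1/(2*p²))/2 = 1/(4*p²))
567 + 328*n(h(3, 2), 12) = 567 + 328*((¼)/12²) = 567 + 328*((¼)*(1/144)) = 567 + 328*(1/576) = 567 + 41/72 = 40865/72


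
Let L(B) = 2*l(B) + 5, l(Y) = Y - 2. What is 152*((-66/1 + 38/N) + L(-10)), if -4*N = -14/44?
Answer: 417848/7 ≈ 59693.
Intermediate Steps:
l(Y) = -2 + Y
N = 7/88 (N = -(-7)/(2*44) = -1/4*(-7/22) = 7/88 ≈ 0.079545)
L(B) = 1 + 2*B (L(B) = 2*(-2 + B) + 5 = (-4 + 2*B) + 5 = 1 + 2*B)
152*((-66/1 + 38/N) + L(-10)) = 152*((-66/1 + 38/(7/88)) + (1 + 2*(-10))) = 152*((-66*1 + 38*(88/7)) + (1 - 20)) = 152*((-66 + 3344/7) - 19) = 152*(2882/7 - 19) = 152*(2749/7) = 417848/7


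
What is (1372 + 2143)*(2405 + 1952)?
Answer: 15314855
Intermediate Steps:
(1372 + 2143)*(2405 + 1952) = 3515*4357 = 15314855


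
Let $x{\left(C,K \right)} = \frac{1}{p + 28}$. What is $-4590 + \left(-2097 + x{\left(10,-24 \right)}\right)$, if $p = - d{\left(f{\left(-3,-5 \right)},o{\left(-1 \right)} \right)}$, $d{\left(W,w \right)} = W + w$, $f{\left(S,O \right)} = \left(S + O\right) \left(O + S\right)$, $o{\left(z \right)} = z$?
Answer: $- \frac{234046}{35} \approx -6687.0$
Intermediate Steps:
$f{\left(S,O \right)} = \left(O + S\right)^{2}$ ($f{\left(S,O \right)} = \left(O + S\right) \left(O + S\right) = \left(O + S\right)^{2}$)
$p = -63$ ($p = - (\left(-5 - 3\right)^{2} - 1) = - (\left(-8\right)^{2} - 1) = - (64 - 1) = \left(-1\right) 63 = -63$)
$x{\left(C,K \right)} = - \frac{1}{35}$ ($x{\left(C,K \right)} = \frac{1}{-63 + 28} = \frac{1}{-35} = - \frac{1}{35}$)
$-4590 + \left(-2097 + x{\left(10,-24 \right)}\right) = -4590 - \frac{73396}{35} = - \frac{234046}{35}$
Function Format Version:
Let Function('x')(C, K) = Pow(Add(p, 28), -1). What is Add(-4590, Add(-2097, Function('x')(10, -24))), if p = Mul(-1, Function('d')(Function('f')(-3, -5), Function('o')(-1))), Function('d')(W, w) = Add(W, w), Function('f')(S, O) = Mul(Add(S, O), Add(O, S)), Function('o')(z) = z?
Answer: Rational(-234046, 35) ≈ -6687.0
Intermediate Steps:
Function('f')(S, O) = Pow(Add(O, S), 2) (Function('f')(S, O) = Mul(Add(O, S), Add(O, S)) = Pow(Add(O, S), 2))
p = -63 (p = Mul(-1, Add(Pow(Add(-5, -3), 2), -1)) = Mul(-1, Add(Pow(-8, 2), -1)) = Mul(-1, Add(64, -1)) = Mul(-1, 63) = -63)
Function('x')(C, K) = Rational(-1, 35) (Function('x')(C, K) = Pow(Add(-63, 28), -1) = Pow(-35, -1) = Rational(-1, 35))
Add(-4590, Add(-2097, Function('x')(10, -24))) = Add(-4590, Add(-2097, Rational(-1, 35))) = Add(-4590, Rational(-73396, 35)) = Rational(-234046, 35)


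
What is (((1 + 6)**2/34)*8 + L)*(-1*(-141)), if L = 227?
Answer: 571755/17 ≈ 33633.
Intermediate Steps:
(((1 + 6)**2/34)*8 + L)*(-1*(-141)) = (((1 + 6)**2/34)*8 + 227)*(-1*(-141)) = ((7**2*(1/34))*8 + 227)*141 = ((49*(1/34))*8 + 227)*141 = ((49/34)*8 + 227)*141 = (196/17 + 227)*141 = (4055/17)*141 = 571755/17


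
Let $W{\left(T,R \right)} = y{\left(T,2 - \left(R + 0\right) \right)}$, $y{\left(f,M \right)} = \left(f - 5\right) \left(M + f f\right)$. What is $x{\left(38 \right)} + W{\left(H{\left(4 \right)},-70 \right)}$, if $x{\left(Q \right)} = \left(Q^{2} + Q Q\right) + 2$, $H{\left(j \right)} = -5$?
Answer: $1920$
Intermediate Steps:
$y{\left(f,M \right)} = \left(-5 + f\right) \left(M + f^{2}\right)$
$W{\left(T,R \right)} = -10 + T^{3} - 5 T^{2} + 5 R + T \left(2 - R\right)$ ($W{\left(T,R \right)} = T^{3} - 5 \left(2 - \left(R + 0\right)\right) - 5 T^{2} + \left(2 - \left(R + 0\right)\right) T = T^{3} - 5 \left(2 - R\right) - 5 T^{2} + \left(2 - R\right) T = T^{3} + \left(-10 + 5 R\right) - 5 T^{2} + T \left(2 - R\right) = -10 + T^{3} - 5 T^{2} + 5 R + T \left(2 - R\right)$)
$x{\left(Q \right)} = 2 + 2 Q^{2}$ ($x{\left(Q \right)} = \left(Q^{2} + Q^{2}\right) + 2 = 2 Q^{2} + 2 = 2 + 2 Q^{2}$)
$x{\left(38 \right)} + W{\left(H{\left(4 \right)},-70 \right)} = \left(2 + 2 \cdot 38^{2}\right) - \left(360 + 125 + 125 - 5 \left(-2 - 70\right)\right) = \left(2 + 2 \cdot 1444\right) - \left(610 + 360\right) = \left(2 + 2888\right) - 970 = 2890 - 970 = 1920$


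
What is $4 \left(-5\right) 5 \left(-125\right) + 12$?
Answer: $12512$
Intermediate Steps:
$4 \left(-5\right) 5 \left(-125\right) + 12 = \left(-20\right) 5 \left(-125\right) + 12 = \left(-100\right) \left(-125\right) + 12 = 12500 + 12 = 12512$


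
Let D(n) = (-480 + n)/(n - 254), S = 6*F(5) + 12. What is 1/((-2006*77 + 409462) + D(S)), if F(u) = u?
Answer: 106/27030219 ≈ 3.9215e-6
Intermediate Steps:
S = 42 (S = 6*5 + 12 = 30 + 12 = 42)
D(n) = (-480 + n)/(-254 + n)
1/((-2006*77 + 409462) + D(S)) = 1/((-2006*77 + 409462) + (-480 + 42)/(-254 + 42)) = 1/((-154462 + 409462) - 438/(-212)) = 1/(255000 - 1/212*(-438)) = 1/(255000 + 219/106) = 1/(27030219/106) = 106/27030219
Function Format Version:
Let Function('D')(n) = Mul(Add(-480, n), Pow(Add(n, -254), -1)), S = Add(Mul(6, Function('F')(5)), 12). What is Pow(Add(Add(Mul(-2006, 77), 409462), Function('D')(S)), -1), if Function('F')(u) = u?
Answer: Rational(106, 27030219) ≈ 3.9215e-6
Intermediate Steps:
S = 42 (S = Add(Mul(6, 5), 12) = Add(30, 12) = 42)
Function('D')(n) = Mul(Pow(Add(-254, n), -1), Add(-480, n)) (Function('D')(n) = Mul(Add(-480, n), Pow(Add(-254, n), -1)) = Mul(Pow(Add(-254, n), -1), Add(-480, n)))
Pow(Add(Add(Mul(-2006, 77), 409462), Function('D')(S)), -1) = Pow(Add(Add(Mul(-2006, 77), 409462), Mul(Pow(Add(-254, 42), -1), Add(-480, 42))), -1) = Pow(Add(Add(-154462, 409462), Mul(Pow(-212, -1), -438)), -1) = Pow(Add(255000, Mul(Rational(-1, 212), -438)), -1) = Pow(Add(255000, Rational(219, 106)), -1) = Pow(Rational(27030219, 106), -1) = Rational(106, 27030219)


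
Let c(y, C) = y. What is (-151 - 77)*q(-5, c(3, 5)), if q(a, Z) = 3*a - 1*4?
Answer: 4332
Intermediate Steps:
q(a, Z) = -4 + 3*a (q(a, Z) = 3*a - 4 = -4 + 3*a)
(-151 - 77)*q(-5, c(3, 5)) = (-151 - 77)*(-4 + 3*(-5)) = -228*(-4 - 15) = -228*(-19) = 4332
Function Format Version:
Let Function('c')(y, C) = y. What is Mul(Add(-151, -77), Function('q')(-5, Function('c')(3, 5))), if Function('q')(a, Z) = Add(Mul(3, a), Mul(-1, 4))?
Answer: 4332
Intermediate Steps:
Function('q')(a, Z) = Add(-4, Mul(3, a)) (Function('q')(a, Z) = Add(Mul(3, a), -4) = Add(-4, Mul(3, a)))
Mul(Add(-151, -77), Function('q')(-5, Function('c')(3, 5))) = Mul(Add(-151, -77), Add(-4, Mul(3, -5))) = Mul(-228, Add(-4, -15)) = Mul(-228, -19) = 4332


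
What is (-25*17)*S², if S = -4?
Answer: -6800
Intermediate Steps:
(-25*17)*S² = -25*17*(-4)² = -425*16 = -6800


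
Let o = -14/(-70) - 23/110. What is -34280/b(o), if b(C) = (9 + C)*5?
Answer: -754160/989 ≈ -762.55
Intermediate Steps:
o = -1/110 (o = -14*(-1/70) - 23*1/110 = ⅕ - 23/110 = -1/110 ≈ -0.0090909)
b(C) = 45 + 5*C
-34280/b(o) = -34280/(45 + 5*(-1/110)) = -34280/(45 - 1/22) = -34280/989/22 = -34280*22/989 = -754160/989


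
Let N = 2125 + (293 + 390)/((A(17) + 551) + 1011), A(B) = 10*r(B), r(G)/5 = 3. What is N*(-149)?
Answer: -542163767/1712 ≈ -3.1668e+5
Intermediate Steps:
r(G) = 15 (r(G) = 5*3 = 15)
A(B) = 150 (A(B) = 10*15 = 150)
N = 3638683/1712 (N = 2125 + (293 + 390)/((150 + 551) + 1011) = 2125 + 683/(701 + 1011) = 2125 + 683/1712 = 3638683/1712 ≈ 2125.4)
N*(-149) = (3638683/1712)*(-149) = -542163767/1712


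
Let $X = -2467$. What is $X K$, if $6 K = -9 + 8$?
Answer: $\frac{2467}{6} \approx 411.17$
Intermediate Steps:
$K = - \frac{1}{6}$ ($K = \frac{-9 + 8}{6} = \frac{1}{6} \left(-1\right) = - \frac{1}{6} \approx -0.16667$)
$X K = \left(-2467\right) \left(- \frac{1}{6}\right) = \frac{2467}{6}$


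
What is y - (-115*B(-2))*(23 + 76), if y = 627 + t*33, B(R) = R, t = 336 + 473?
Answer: 4554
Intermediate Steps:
t = 809
y = 27324 (y = 627 + 809*33 = 627 + 26697 = 27324)
y - (-115*B(-2))*(23 + 76) = 27324 - (-115*(-2))*(23 + 76) = 27324 - 230*99 = 27324 - 1*22770 = 27324 - 22770 = 4554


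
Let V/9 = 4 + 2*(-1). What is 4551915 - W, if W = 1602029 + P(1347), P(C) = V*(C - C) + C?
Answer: 2948539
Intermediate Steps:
V = 18 (V = 9*(4 + 2*(-1)) = 9*(4 - 2) = 9*2 = 18)
P(C) = C (P(C) = 18*(C - C) + C = 18*0 + C = 0 + C = C)
W = 1603376 (W = 1602029 + 1347 = 1603376)
4551915 - W = 4551915 - 1*1603376 = 4551915 - 1603376 = 2948539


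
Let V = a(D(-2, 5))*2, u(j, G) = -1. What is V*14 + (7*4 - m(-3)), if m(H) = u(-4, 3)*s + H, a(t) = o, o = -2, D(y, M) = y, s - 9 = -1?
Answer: -17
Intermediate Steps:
s = 8 (s = 9 - 1 = 8)
a(t) = -2
m(H) = -8 + H (m(H) = -1*8 + H = -8 + H)
V = -4 (V = -2*2 = -4)
V*14 + (7*4 - m(-3)) = -4*14 + (7*4 - (-8 - 3)) = -56 + (28 - 1*(-11)) = -56 + (28 + 11) = -56 + 39 = -17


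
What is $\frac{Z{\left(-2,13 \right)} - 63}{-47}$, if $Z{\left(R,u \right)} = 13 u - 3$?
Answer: $- \frac{103}{47} \approx -2.1915$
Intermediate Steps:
$Z{\left(R,u \right)} = -3 + 13 u$
$\frac{Z{\left(-2,13 \right)} - 63}{-47} = \frac{\left(-3 + 13 \cdot 13\right) - 63}{-47} = \left(\left(-3 + 169\right) + \left(-70 + 7\right)\right) \left(- \frac{1}{47}\right) = \left(166 - 63\right) \left(- \frac{1}{47}\right) = 103 \left(- \frac{1}{47}\right) = - \frac{103}{47}$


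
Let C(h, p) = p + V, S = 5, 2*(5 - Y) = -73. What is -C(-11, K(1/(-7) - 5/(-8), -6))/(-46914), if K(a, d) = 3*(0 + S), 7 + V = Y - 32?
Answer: 5/13404 ≈ 0.00037302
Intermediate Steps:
Y = 83/2 (Y = 5 - 1/2*(-73) = 5 + 73/2 = 83/2 ≈ 41.500)
V = 5/2 (V = -7 + (83/2 - 32) = -7 + 19/2 = 5/2 ≈ 2.5000)
K(a, d) = 15 (K(a, d) = 3*(0 + 5) = 3*5 = 15)
C(h, p) = 5/2 + p (C(h, p) = p + 5/2 = 5/2 + p)
-C(-11, K(1/(-7) - 5/(-8), -6))/(-46914) = -(5/2 + 15)/(-46914) = -35*(-1)/(2*46914) = -1*(-5/13404) = 5/13404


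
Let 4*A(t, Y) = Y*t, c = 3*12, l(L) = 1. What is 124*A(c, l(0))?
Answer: 1116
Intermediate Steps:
c = 36
A(t, Y) = Y*t/4 (A(t, Y) = (Y*t)/4 = Y*t/4)
124*A(c, l(0)) = 124*((1/4)*1*36) = 124*9 = 1116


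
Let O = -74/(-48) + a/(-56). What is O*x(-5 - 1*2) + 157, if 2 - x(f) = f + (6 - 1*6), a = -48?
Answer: 10001/56 ≈ 178.59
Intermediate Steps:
O = 403/168 (O = -74/(-48) - 48/(-56) = -74*(-1/48) - 48*(-1/56) = 37/24 + 6/7 = 403/168 ≈ 2.3988)
x(f) = 2 - f (x(f) = 2 - (f + (6 - 1*6)) = 2 - (f + (6 - 6)) = 2 - (f + 0) = 2 - f)
O*x(-5 - 1*2) + 157 = 403*(2 - (-5 - 1*2))/168 + 157 = 403*(2 - (-5 - 2))/168 + 157 = 403*(2 - 1*(-7))/168 + 157 = 403*(2 + 7)/168 + 157 = (403/168)*9 + 157 = 1209/56 + 157 = 10001/56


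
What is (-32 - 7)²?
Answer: 1521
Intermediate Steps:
(-32 - 7)² = (-39)² = 1521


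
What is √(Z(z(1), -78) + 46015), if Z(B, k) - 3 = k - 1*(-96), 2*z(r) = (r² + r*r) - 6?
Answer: 2*√11509 ≈ 214.56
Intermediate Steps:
z(r) = -3 + r² (z(r) = ((r² + r*r) - 6)/2 = ((r² + r²) - 6)/2 = (2*r² - 6)/2 = (-6 + 2*r²)/2 = -3 + r²)
Z(B, k) = 99 + k (Z(B, k) = 3 + (k - 1*(-96)) = 3 + (k + 96) = 3 + (96 + k) = 99 + k)
√(Z(z(1), -78) + 46015) = √((99 - 78) + 46015) = √(21 + 46015) = √46036 = 2*√11509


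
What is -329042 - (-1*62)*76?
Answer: -324330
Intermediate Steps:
-329042 - (-1*62)*76 = -329042 - (-62)*76 = -329042 - 1*(-4712) = -329042 + 4712 = -324330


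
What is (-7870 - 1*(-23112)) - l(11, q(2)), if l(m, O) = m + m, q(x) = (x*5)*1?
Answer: 15220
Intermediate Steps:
q(x) = 5*x (q(x) = (5*x)*1 = 5*x)
l(m, O) = 2*m
(-7870 - 1*(-23112)) - l(11, q(2)) = (-7870 - 1*(-23112)) - 2*11 = (-7870 + 23112) - 1*22 = 15242 - 22 = 15220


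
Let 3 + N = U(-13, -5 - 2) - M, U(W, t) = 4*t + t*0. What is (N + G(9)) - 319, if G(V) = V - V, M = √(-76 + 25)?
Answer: -350 - I*√51 ≈ -350.0 - 7.1414*I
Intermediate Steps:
M = I*√51 (M = √(-51) = I*√51 ≈ 7.1414*I)
U(W, t) = 4*t (U(W, t) = 4*t + 0 = 4*t)
G(V) = 0
N = -31 - I*√51 (N = -3 + (4*(-5 - 2) - I*√51) = -3 + (4*(-7) - I*√51) = -3 + (-28 - I*√51) = -31 - I*√51 ≈ -31.0 - 7.1414*I)
(N + G(9)) - 319 = ((-31 - I*√51) + 0) - 319 = (-31 - I*√51) - 319 = -350 - I*√51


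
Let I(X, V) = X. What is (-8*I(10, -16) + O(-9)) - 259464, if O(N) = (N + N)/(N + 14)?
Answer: -1297738/5 ≈ -2.5955e+5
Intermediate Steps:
O(N) = 2*N/(14 + N) (O(N) = (2*N)/(14 + N) = 2*N/(14 + N))
(-8*I(10, -16) + O(-9)) - 259464 = (-8*10 + 2*(-9)/(14 - 9)) - 259464 = (-80 + 2*(-9)/5) - 259464 = (-80 + 2*(-9)*(⅕)) - 259464 = (-80 - 18/5) - 259464 = -418/5 - 259464 = -1297738/5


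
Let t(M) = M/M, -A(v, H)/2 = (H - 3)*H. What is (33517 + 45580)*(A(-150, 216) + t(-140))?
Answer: -7278110455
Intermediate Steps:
A(v, H) = -2*H*(-3 + H) (A(v, H) = -2*(H - 3)*H = -2*(-3 + H)*H = -2*H*(-3 + H))
t(M) = 1
(33517 + 45580)*(A(-150, 216) + t(-140)) = (33517 + 45580)*(2*216*(3 - 1*216) + 1) = 79097*(2*216*(3 - 216) + 1) = 79097*(2*216*(-213) + 1) = 79097*(-92016 + 1) = 79097*(-92015) = -7278110455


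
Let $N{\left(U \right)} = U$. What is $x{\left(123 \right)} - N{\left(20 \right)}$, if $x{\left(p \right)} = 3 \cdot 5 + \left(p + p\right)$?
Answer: $241$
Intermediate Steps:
$x{\left(p \right)} = 15 + 2 p$
$x{\left(123 \right)} - N{\left(20 \right)} = \left(15 + 2 \cdot 123\right) - 20 = \left(15 + 246\right) - 20 = 261 - 20 = 241$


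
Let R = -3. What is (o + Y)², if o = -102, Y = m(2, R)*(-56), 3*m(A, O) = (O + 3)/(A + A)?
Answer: 10404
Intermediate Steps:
m(A, O) = (3 + O)/(6*A) (m(A, O) = ((O + 3)/(A + A))/3 = ((3 + O)/((2*A)))/3 = ((3 + O)*(1/(2*A)))/3 = ((3 + O)/(2*A))/3 = (3 + O)/(6*A))
Y = 0 (Y = ((⅙)*(3 - 3)/2)*(-56) = ((⅙)*(½)*0)*(-56) = 0*(-56) = 0)
(o + Y)² = (-102 + 0)² = (-102)² = 10404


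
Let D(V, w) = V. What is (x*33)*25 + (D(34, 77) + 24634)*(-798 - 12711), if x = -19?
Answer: -333255687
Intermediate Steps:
(x*33)*25 + (D(34, 77) + 24634)*(-798 - 12711) = -19*33*25 + (34 + 24634)*(-798 - 12711) = -627*25 + 24668*(-13509) = -15675 - 333240012 = -333255687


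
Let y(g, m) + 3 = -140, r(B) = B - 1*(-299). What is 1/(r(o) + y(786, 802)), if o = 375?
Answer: 1/531 ≈ 0.0018832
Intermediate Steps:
r(B) = 299 + B (r(B) = B + 299 = 299 + B)
y(g, m) = -143 (y(g, m) = -3 - 140 = -143)
1/(r(o) + y(786, 802)) = 1/((299 + 375) - 143) = 1/(674 - 143) = 1/531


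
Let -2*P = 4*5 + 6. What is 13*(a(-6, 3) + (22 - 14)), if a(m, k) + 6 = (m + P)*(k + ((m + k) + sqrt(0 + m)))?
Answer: 26 - 247*I*sqrt(6) ≈ 26.0 - 605.02*I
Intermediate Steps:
P = -13 (P = -(4*5 + 6)/2 = -(20 + 6)/2 = -1/2*26 = -13)
a(m, k) = -6 + (-13 + m)*(m + sqrt(m) + 2*k) (a(m, k) = -6 + (m - 13)*(k + ((m + k) + sqrt(0 + m))) = -6 + (-13 + m)*(k + ((k + m) + sqrt(m))) = -6 + (-13 + m)*(k + (k + m + sqrt(m))) = -6 + (-13 + m)*(m + sqrt(m) + 2*k))
13*(a(-6, 3) + (22 - 14)) = 13*((-6 + (-6)**2 + (-6)**(3/2) - 26*3 - 13*(-6) - 13*I*sqrt(6) + 2*3*(-6)) + (22 - 14)) = 13*((-6 + 36 - 6*I*sqrt(6) - 78 + 78 - 13*I*sqrt(6) - 36) + 8) = 13*((-6 - 19*I*sqrt(6)) + 8) = 13*(2 - 19*I*sqrt(6)) = 26 - 247*I*sqrt(6)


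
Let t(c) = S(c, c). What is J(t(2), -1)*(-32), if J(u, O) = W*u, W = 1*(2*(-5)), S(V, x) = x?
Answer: 640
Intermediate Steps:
W = -10 (W = 1*(-10) = -10)
t(c) = c
J(u, O) = -10*u
J(t(2), -1)*(-32) = -10*2*(-32) = -20*(-32) = 640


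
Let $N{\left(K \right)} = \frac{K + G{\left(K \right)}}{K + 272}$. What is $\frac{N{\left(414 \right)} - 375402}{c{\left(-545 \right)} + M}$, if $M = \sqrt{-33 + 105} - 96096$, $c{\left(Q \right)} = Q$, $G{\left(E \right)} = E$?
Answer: $\frac{12443734056552}{3203442603487} + \frac{772574832 \sqrt{2}}{3203442603487} \approx 3.8848$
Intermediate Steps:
$M = -96096 + 6 \sqrt{2}$ ($M = \sqrt{72} - 96096 = 6 \sqrt{2} - 96096 = -96096 + 6 \sqrt{2} \approx -96088.0$)
$N{\left(K \right)} = \frac{2 K}{272 + K}$ ($N{\left(K \right)} = \frac{K + K}{K + 272} = \frac{2 K}{272 + K}$)
$\frac{N{\left(414 \right)} - 375402}{c{\left(-545 \right)} + M} = \frac{2 \cdot 414 \frac{1}{272 + 414} - 375402}{-545 - \left(96096 - 6 \sqrt{2}\right)} = \frac{2 \cdot 414 \cdot \frac{1}{686} - 375402}{-96641 + 6 \sqrt{2}} = \frac{\frac{414}{343} - 375402}{-96641 + 6 \sqrt{2}} = - \frac{128762472}{343 \left(-96641 + 6 \sqrt{2}\right)}$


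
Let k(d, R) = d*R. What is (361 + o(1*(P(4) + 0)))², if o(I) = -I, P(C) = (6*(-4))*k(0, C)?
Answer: 130321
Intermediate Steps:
k(d, R) = R*d
P(C) = 0 (P(C) = (6*(-4))*(C*0) = -24*0 = 0)
(361 + o(1*(P(4) + 0)))² = (361 - (0 + 0))² = (361 - 0)² = (361 - 1*0)² = (361 + 0)² = 361² = 130321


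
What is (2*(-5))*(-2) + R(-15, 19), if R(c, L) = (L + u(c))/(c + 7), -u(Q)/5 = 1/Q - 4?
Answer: 181/12 ≈ 15.083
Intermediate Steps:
u(Q) = 20 - 5/Q (u(Q) = -5*(1/Q - 4) = -5*(-4 + 1/Q) = 20 - 5/Q)
R(c, L) = (20 + L - 5/c)/(7 + c) (R(c, L) = (L + (20 - 5/c))/(c + 7) = (20 + L - 5/c)/(7 + c))
(2*(-5))*(-2) + R(-15, 19) = (2*(-5))*(-2) + (-5 + 20*(-15) + 19*(-15))/((-15)*(7 - 15)) = -10*(-2) - 1/15*(-5 - 300 - 285)/(-8) = 20 - 1/15*(-1/8)*(-590) = 20 - 59/12 = 181/12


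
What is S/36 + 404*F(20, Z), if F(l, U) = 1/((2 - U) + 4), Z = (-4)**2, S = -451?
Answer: -9527/180 ≈ -52.928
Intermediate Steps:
Z = 16
F(l, U) = 1/(6 - U)
S/36 + 404*F(20, Z) = -451/36 + 404*(-1/(-6 + 16)) = -451*1/36 + 404*(-1/10) = -451/36 + 404*(-1*1/10) = -451/36 + 404*(-1/10) = -451/36 - 202/5 = -9527/180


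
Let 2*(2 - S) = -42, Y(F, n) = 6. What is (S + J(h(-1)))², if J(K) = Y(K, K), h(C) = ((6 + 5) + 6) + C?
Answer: 841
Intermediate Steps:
h(C) = 17 + C (h(C) = (11 + 6) + C = 17 + C)
J(K) = 6
S = 23 (S = 2 - ½*(-42) = 2 + 21 = 23)
(S + J(h(-1)))² = (23 + 6)² = 29² = 841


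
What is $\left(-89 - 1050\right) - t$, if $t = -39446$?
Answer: $38307$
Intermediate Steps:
$\left(-89 - 1050\right) - t = \left(-89 - 1050\right) - -39446 = \left(-89 - 1050\right) + 39446 = -1139 + 39446 = 38307$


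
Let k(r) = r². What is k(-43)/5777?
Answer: 1849/5777 ≈ 0.32006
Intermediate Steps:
k(-43)/5777 = (-43)²/5777 = 1849*(1/5777) = 1849/5777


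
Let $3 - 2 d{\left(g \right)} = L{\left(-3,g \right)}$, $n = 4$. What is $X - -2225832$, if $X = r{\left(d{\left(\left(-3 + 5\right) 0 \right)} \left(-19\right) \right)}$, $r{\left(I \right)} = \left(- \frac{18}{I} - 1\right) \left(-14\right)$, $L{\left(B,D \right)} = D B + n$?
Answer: $\frac{42291578}{19} \approx 2.2259 \cdot 10^{6}$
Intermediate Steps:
$L{\left(B,D \right)} = 4 + B D$ ($L{\left(B,D \right)} = D B + 4 = B D + 4 = 4 + B D$)
$d{\left(g \right)} = - \frac{1}{2} + \frac{3 g}{2}$ ($d{\left(g \right)} = \frac{3}{2} - \frac{4 - 3 g}{2} = \frac{3}{2} + \left(-2 + \frac{3 g}{2}\right) = - \frac{1}{2} + \frac{3 g}{2}$)
$r{\left(I \right)} = 14 + \frac{252}{I}$ ($r{\left(I \right)} = \left(-1 - \frac{18}{I}\right) \left(-14\right) = 14 + \frac{252}{I}$)
$X = \frac{770}{19}$ ($X = 14 + \frac{252}{\left(- \frac{1}{2} + \frac{3 \left(-3 + 5\right) 0}{2}\right) \left(-19\right)} = 14 + \frac{252}{\left(- \frac{1}{2} + \frac{3 \cdot 2 \cdot 0}{2}\right) \left(-19\right)} = 14 + \frac{252}{\left(- \frac{1}{2} + \frac{3}{2} \cdot 0\right) \left(-19\right)} = 14 + \frac{252}{\left(- \frac{1}{2} + 0\right) \left(-19\right)} = 14 + \frac{252}{\left(- \frac{1}{2}\right) \left(-19\right)} = 14 + \frac{252}{\frac{19}{2}} = 14 + 252 \cdot \frac{2}{19} = 14 + \frac{504}{19} = \frac{770}{19} \approx 40.526$)
$X - -2225832 = \frac{770}{19} - -2225832 = \frac{770}{19} + 2225832 = \frac{42291578}{19}$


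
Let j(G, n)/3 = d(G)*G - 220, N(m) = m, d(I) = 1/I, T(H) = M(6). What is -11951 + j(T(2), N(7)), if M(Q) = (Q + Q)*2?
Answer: -12608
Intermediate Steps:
M(Q) = 4*Q (M(Q) = (2*Q)*2 = 4*Q)
T(H) = 24 (T(H) = 4*6 = 24)
j(G, n) = -657 (j(G, n) = 3*(G/G - 220) = 3*(1 - 220) = 3*(-219) = -657)
-11951 + j(T(2), N(7)) = -11951 - 657 = -12608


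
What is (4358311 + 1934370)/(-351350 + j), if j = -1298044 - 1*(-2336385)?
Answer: 6292681/686991 ≈ 9.1598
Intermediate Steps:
j = 1038341 (j = -1298044 + 2336385 = 1038341)
(4358311 + 1934370)/(-351350 + j) = (4358311 + 1934370)/(-351350 + 1038341) = 6292681/686991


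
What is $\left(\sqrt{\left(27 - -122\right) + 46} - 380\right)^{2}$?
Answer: $\left(380 - \sqrt{195}\right)^{2} \approx 1.3398 \cdot 10^{5}$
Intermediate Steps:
$\left(\sqrt{\left(27 - -122\right) + 46} - 380\right)^{2} = \left(\sqrt{\left(27 + 122\right) + 46} - 380\right)^{2} = \left(\sqrt{149 + 46} - 380\right)^{2} = \left(\sqrt{195} - 380\right)^{2} = \left(-380 + \sqrt{195}\right)^{2}$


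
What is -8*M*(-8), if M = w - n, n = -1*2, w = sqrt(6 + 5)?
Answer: 128 + 64*sqrt(11) ≈ 340.26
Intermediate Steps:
w = sqrt(11) ≈ 3.3166
n = -2
M = 2 + sqrt(11) (M = sqrt(11) - 1*(-2) = sqrt(11) + 2 = 2 + sqrt(11) ≈ 5.3166)
-8*M*(-8) = -8*(2 + sqrt(11))*(-8) = (-16 - 8*sqrt(11))*(-8) = 128 + 64*sqrt(11)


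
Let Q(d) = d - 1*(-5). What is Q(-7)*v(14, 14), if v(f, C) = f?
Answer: -28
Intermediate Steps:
Q(d) = 5 + d (Q(d) = d + 5 = 5 + d)
Q(-7)*v(14, 14) = (5 - 7)*14 = -2*14 = -28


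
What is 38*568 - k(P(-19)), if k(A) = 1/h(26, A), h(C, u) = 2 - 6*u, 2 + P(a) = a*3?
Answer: 7683903/356 ≈ 21584.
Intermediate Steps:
P(a) = -2 + 3*a (P(a) = -2 + a*3 = -2 + 3*a)
h(C, u) = 2 - 6*u
k(A) = 1/(2 - 6*A)
38*568 - k(P(-19)) = 38*568 - (-1)/(-2 + 6*(-2 + 3*(-19))) = 21584 - (-1)/(-2 + 6*(-2 - 57)) = 21584 - (-1)/(-2 + 6*(-59)) = 21584 - (-1)/(-2 - 354) = 21584 - (-1)/(-356) = 21584 - (-1)*(-1)/356 = 21584 - 1*1/356 = 21584 - 1/356 = 7683903/356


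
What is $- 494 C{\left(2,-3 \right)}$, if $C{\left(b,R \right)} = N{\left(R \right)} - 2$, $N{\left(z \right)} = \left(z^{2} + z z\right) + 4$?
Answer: $-9880$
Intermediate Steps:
$N{\left(z \right)} = 4 + 2 z^{2}$ ($N{\left(z \right)} = \left(z^{2} + z^{2}\right) + 4 = 2 z^{2} + 4 = 4 + 2 z^{2}$)
$C{\left(b,R \right)} = 2 + 2 R^{2}$ ($C{\left(b,R \right)} = \left(4 + 2 R^{2}\right) - 2 = 2 + 2 R^{2}$)
$- 494 C{\left(2,-3 \right)} = - 494 \left(2 + 2 \left(-3\right)^{2}\right) = - 494 \left(2 + 2 \cdot 9\right) = - 494 \left(2 + 18\right) = \left(-494\right) 20 = -9880$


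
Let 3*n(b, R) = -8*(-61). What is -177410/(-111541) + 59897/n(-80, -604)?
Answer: 20129489911/54432008 ≈ 369.81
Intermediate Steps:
n(b, R) = 488/3 (n(b, R) = (-8*(-61))/3 = (⅓)*488 = 488/3)
-177410/(-111541) + 59897/n(-80, -604) = -177410/(-111541) + 59897/(488/3) = -177410*(-1/111541) + 59897*(3/488) = 177410/111541 + 179691/488 = 20129489911/54432008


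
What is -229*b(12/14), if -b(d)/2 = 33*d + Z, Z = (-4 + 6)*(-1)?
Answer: 84272/7 ≈ 12039.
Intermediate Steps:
Z = -2 (Z = 2*(-1) = -2)
b(d) = 4 - 66*d (b(d) = -2*(33*d - 2) = -2*(-2 + 33*d) = 4 - 66*d)
-229*b(12/14) = -229*(4 - 792/14) = -229*(4 - 66*6/7) = -229*(4 - 396/7) = -229*(-368/7) = 84272/7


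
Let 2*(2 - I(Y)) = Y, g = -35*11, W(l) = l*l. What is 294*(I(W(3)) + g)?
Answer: -113925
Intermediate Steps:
W(l) = l²
g = -385
I(Y) = 2 - Y/2
294*(I(W(3)) + g) = 294*((2 - ½*3²) - 385) = 294*((2 - ½*9) - 385) = 294*((2 - 9/2) - 385) = 294*(-5/2 - 385) = 294*(-775/2) = -113925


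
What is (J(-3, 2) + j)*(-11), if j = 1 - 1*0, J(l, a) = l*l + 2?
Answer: -132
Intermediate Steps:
J(l, a) = 2 + l² (J(l, a) = l² + 2 = 2 + l²)
j = 1 (j = 1 + 0 = 1)
(J(-3, 2) + j)*(-11) = ((2 + (-3)²) + 1)*(-11) = ((2 + 9) + 1)*(-11) = (11 + 1)*(-11) = 12*(-11) = -132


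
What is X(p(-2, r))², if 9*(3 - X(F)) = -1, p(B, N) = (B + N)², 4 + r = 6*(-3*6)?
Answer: 784/81 ≈ 9.6790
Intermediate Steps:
r = -112 (r = -4 + 6*(-3*6) = -4 + 6*(-18) = -4 - 108 = -112)
X(F) = 28/9 (X(F) = 3 - ⅑*(-1) = 3 + ⅑ = 28/9)
X(p(-2, r))² = (28/9)² = 784/81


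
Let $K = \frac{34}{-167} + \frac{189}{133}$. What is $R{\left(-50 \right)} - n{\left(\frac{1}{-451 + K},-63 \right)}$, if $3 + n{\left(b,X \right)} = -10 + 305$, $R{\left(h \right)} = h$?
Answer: $-342$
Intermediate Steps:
$K = \frac{3863}{3173}$ ($K = 34 \left(- \frac{1}{167}\right) + 189 \cdot \frac{1}{133} = - \frac{34}{167} + \frac{27}{19} = \frac{3863}{3173} \approx 1.2175$)
$n{\left(b,X \right)} = 292$ ($n{\left(b,X \right)} = -3 + \left(-10 + 305\right) = -3 + 295 = 292$)
$R{\left(-50 \right)} - n{\left(\frac{1}{-451 + K},-63 \right)} = -50 - 292 = -342$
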